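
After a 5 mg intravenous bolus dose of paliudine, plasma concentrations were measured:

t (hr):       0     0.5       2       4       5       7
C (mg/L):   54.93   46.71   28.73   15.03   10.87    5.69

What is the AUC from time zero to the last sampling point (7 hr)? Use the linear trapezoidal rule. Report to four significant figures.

Trapezoidal AUC_0→7:
  [0→0.5]: (54.93+46.71)/2 × 0.5 = 25.41
  [0.5→2]: (46.71+28.73)/2 × 1.5 = 56.58
  [2→4]: (28.73+15.03)/2 × 2 = 43.76
  [4→5]: (15.03+10.87)/2 × 1 = 12.95
  [5→7]: (10.87+5.69)/2 × 2 = 16.56
  Sum = 155.26 mg/L·hr

AUC = 155.3 mg/L·hr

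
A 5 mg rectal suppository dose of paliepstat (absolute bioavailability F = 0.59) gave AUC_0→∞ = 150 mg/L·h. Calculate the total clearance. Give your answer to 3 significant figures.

CL = 0.0197 L/h

CL = F × Dose / AUC_0→∞
   = 0.59 × 5 / 150 = 0.0196667 L/h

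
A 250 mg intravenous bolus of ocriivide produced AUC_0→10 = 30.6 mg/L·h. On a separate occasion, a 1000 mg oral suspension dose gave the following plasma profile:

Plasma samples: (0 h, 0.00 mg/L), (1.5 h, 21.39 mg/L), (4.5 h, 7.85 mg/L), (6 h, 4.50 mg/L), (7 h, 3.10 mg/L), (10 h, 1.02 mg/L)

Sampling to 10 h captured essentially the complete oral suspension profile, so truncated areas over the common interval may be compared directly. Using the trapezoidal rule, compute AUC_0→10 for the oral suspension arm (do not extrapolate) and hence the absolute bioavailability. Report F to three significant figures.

F = 0.647

Trapezoidal AUC_0→10 (oral suspension):
  [0→1.5]: (0.00+21.39)/2 × 1.5 = 16.0425
  [1.5→4.5]: (21.39+7.85)/2 × 3 = 43.86
  [4.5→6]: (7.85+4.50)/2 × 1.5 = 9.2625
  [6→7]: (4.50+3.10)/2 × 1 = 3.8
  [7→10]: (3.10+1.02)/2 × 3 = 6.18
  Sum = 79.145 mg/L·h
F = (AUC_ev/D_ev)/(AUC_iv/D_iv) = (79.145/1000)/(30.6/250) = 0.079145/0.1224 = 0.6466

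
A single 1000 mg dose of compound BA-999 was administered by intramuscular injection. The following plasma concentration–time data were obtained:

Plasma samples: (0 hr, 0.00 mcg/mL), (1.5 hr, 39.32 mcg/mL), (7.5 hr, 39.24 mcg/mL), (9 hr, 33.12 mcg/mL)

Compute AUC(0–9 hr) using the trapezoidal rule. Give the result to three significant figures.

Trapezoidal AUC_0→9:
  [0→1.5]: (0.00+39.32)/2 × 1.5 = 29.49
  [1.5→7.5]: (39.32+39.24)/2 × 6 = 235.68
  [7.5→9]: (39.24+33.12)/2 × 1.5 = 54.27
  Sum = 319.44 mcg/mL·hr

AUC = 319 mcg/mL·hr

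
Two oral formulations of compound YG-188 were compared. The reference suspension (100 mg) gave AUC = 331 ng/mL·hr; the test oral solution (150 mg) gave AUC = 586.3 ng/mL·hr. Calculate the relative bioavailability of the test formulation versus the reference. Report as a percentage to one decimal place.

F_rel = 118.1%

F_rel = (AUC_test/D_test) / (AUC_ref/D_ref)
      = (586.3/150) / (331/100)
      = 3.90867 / 3.31 = 1.1809 = 118.09%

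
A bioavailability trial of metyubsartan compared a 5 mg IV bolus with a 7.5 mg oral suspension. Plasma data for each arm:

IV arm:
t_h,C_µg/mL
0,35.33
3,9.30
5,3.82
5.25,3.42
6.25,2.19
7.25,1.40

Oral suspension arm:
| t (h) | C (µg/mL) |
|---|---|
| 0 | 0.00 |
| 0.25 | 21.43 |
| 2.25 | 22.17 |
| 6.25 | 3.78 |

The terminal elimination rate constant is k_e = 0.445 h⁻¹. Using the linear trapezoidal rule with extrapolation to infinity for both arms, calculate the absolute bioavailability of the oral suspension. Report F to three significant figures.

F = 0.802

Trapezoidal AUC_0→7.25 (IV):
  [0→3]: (35.33+9.30)/2 × 3 = 66.945
  [3→5]: (9.30+3.82)/2 × 2 = 13.12
  [5→5.25]: (3.82+3.42)/2 × 0.25 = 0.905
  [5.25→6.25]: (3.42+2.19)/2 × 1 = 2.805
  [6.25→7.25]: (2.19+1.40)/2 × 1 = 1.795
  Sum = 85.57 µg/mL·h
IV tail: 1.40/0.445 = 3.146; AUC_iv,0→∞ = 85.57 + 3.146 = 88.716 µg/mL·h
Trapezoidal AUC_0→6.25 (oral suspension):
  [0→0.25]: (0.00+21.43)/2 × 0.25 = 2.67875
  [0.25→2.25]: (21.43+22.17)/2 × 2 = 43.6
  [2.25→6.25]: (22.17+3.78)/2 × 4 = 51.9
  Sum = 98.17875 µg/mL·h
oral suspension tail: 3.78/0.445 = 8.494; AUC_ev,0→∞ = 98.17875 + 8.494 = 106.67275 µg/mL·h
F = (AUC_ev/D_ev)/(AUC_iv/D_iv) = (106.67275/7.5)/(88.716/5) = 14.223/17.7432 = 0.8016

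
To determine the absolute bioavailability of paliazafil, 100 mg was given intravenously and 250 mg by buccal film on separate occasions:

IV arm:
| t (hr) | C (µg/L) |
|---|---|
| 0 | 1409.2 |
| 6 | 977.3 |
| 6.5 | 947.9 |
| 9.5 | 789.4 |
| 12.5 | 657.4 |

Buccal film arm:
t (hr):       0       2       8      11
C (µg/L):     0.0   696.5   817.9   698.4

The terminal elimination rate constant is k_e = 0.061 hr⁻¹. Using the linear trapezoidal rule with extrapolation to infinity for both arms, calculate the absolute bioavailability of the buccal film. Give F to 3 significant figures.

F = 0.327

Trapezoidal AUC_0→12.5 (IV):
  [0→6]: (1409.2+977.3)/2 × 6 = 7159.5
  [6→6.5]: (977.3+947.9)/2 × 0.5 = 481.3
  [6.5→9.5]: (947.9+789.4)/2 × 3 = 2605.95
  [9.5→12.5]: (789.4+657.4)/2 × 3 = 2170.2
  Sum = 12416.95 µg/L·hr
IV tail: 657.4/0.061 = 10777.049; AUC_iv,0→∞ = 12416.95 + 10777.049 = 23193.999 µg/L·hr
Trapezoidal AUC_0→11 (buccal film):
  [0→2]: (0.0+696.5)/2 × 2 = 696.5
  [2→8]: (696.5+817.9)/2 × 6 = 4543.2
  [8→11]: (817.9+698.4)/2 × 3 = 2274.45
  Sum = 7514.15 µg/L·hr
buccal film tail: 698.4/0.061 = 11449.180; AUC_ev,0→∞ = 7514.15 + 11449.180 = 18963.33 µg/L·hr
F = (AUC_ev/D_ev)/(AUC_iv/D_iv) = (18963.33/250)/(23193.999/100) = 75.85332/231.93999 = 0.3270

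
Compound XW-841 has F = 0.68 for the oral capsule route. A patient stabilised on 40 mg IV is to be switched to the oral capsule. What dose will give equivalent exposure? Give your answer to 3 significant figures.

For equal systemic exposure: F × D_ev = D_iv
D_ev = D_iv / F = 40 / 0.68 = 58.8235 mg

D_oral = 58.8 mg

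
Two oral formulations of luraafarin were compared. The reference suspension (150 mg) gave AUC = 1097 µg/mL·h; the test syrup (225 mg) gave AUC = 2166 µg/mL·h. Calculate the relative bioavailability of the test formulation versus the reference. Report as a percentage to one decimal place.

F_rel = (AUC_test/D_test) / (AUC_ref/D_ref)
      = (2166/225) / (1097/150)
      = 9.62667 / 7.31333 = 1.3163 = 131.63%

F_rel = 131.6%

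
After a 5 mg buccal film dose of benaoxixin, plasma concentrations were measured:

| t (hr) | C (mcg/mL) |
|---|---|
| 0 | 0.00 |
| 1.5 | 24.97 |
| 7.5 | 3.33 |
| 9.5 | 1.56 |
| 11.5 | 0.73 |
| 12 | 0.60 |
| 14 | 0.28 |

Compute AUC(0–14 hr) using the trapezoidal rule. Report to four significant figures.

AUC = 112.0 mcg/mL·hr

Trapezoidal AUC_0→14:
  [0→1.5]: (0.00+24.97)/2 × 1.5 = 18.7275
  [1.5→7.5]: (24.97+3.33)/2 × 6 = 84.9
  [7.5→9.5]: (3.33+1.56)/2 × 2 = 4.89
  [9.5→11.5]: (1.56+0.73)/2 × 2 = 2.29
  [11.5→12]: (0.73+0.60)/2 × 0.5 = 0.3325
  [12→14]: (0.60+0.28)/2 × 2 = 0.88
  Sum = 112.02 mcg/mL·hr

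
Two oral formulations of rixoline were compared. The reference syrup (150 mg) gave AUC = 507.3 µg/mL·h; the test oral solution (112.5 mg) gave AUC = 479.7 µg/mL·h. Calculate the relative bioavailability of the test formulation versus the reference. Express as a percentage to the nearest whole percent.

F_rel = (AUC_test/D_test) / (AUC_ref/D_ref)
      = (479.7/112.5) / (507.3/150)
      = 4.264 / 3.382 = 1.2608 = 126.08%

F_rel = 126%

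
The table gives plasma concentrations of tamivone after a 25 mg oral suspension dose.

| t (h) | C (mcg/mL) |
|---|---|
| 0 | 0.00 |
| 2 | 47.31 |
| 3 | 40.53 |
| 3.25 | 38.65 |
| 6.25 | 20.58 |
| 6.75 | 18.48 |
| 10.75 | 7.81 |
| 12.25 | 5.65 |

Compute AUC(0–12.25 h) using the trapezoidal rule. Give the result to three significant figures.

Trapezoidal AUC_0→12.25:
  [0→2]: (0.00+47.31)/2 × 2 = 47.31
  [2→3]: (47.31+40.53)/2 × 1 = 43.92
  [3→3.25]: (40.53+38.65)/2 × 0.25 = 9.8975
  [3.25→6.25]: (38.65+20.58)/2 × 3 = 88.845
  [6.25→6.75]: (20.58+18.48)/2 × 0.5 = 9.765
  [6.75→10.75]: (18.48+7.81)/2 × 4 = 52.58
  [10.75→12.25]: (7.81+5.65)/2 × 1.5 = 10.095
  Sum = 262.4125 mcg/mL·h

AUC = 262 mcg/mL·h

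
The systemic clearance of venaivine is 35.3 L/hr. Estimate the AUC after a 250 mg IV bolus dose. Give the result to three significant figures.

AUC = 7.08 mg/L·hr

AUC_0→∞ = Dose_iv / CL
        = 250 / 35.3 = 7.08215 mg/L·hr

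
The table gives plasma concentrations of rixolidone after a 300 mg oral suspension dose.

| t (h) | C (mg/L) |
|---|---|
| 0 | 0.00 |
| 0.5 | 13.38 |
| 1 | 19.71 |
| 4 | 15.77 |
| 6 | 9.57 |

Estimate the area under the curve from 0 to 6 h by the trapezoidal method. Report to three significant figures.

Trapezoidal AUC_0→6:
  [0→0.5]: (0.00+13.38)/2 × 0.5 = 3.345
  [0.5→1]: (13.38+19.71)/2 × 0.5 = 8.2725
  [1→4]: (19.71+15.77)/2 × 3 = 53.22
  [4→6]: (15.77+9.57)/2 × 2 = 25.34
  Sum = 90.1775 mg/L·h

AUC = 90.2 mg/L·h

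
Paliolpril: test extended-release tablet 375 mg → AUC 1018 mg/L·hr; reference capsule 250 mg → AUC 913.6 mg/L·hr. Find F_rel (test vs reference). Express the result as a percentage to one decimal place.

F_rel = 74.3%

F_rel = (AUC_test/D_test) / (AUC_ref/D_ref)
      = (1018/375) / (913.6/250)
      = 2.71467 / 3.6544 = 0.7428 = 74.28%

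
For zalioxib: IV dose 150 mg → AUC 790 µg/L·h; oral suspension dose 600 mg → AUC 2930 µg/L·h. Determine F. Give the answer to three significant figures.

F = 0.927

F = (AUC_ev / D_ev) / (AUC_iv / D_iv)
  = (2930/600) / (790/150)
  = 4.88333 / 5.26667 = 0.9272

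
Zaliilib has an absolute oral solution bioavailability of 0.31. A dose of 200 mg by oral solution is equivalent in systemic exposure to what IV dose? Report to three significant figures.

Systemic exposure from an extravascular dose = F × D_ev, so the equivalent IV dose is F × D_ev.
D_iv = F × D_ev = 0.31 × 200 = 62 mg

D_iv = 62.0 mg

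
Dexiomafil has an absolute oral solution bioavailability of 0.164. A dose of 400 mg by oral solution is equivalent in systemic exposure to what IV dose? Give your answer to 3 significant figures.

Systemic exposure from an extravascular dose = F × D_ev, so the equivalent IV dose is F × D_ev.
D_iv = F × D_ev = 0.164 × 400 = 65.6 mg

D_iv = 65.6 mg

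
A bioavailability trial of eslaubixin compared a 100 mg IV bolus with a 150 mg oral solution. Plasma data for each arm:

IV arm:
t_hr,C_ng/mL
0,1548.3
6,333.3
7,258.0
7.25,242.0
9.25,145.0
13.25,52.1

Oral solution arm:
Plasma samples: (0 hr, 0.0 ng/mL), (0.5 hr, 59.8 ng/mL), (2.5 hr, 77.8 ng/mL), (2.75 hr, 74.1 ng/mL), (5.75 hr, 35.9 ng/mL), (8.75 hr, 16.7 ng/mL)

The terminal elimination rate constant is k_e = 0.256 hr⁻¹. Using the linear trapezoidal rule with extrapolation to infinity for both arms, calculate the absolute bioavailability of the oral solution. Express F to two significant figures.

F = 0.046

Trapezoidal AUC_0→13.25 (IV):
  [0→6]: (1548.3+333.3)/2 × 6 = 5644.8
  [6→7]: (333.3+258.0)/2 × 1 = 295.65
  [7→7.25]: (258.0+242.0)/2 × 0.25 = 62.5
  [7.25→9.25]: (242.0+145.0)/2 × 2 = 387.0
  [9.25→13.25]: (145.0+52.1)/2 × 4 = 394.2
  Sum = 6784.15 ng/mL·hr
IV tail: 52.1/0.256 = 203.516; AUC_iv,0→∞ = 6784.15 + 203.516 = 6987.666 ng/mL·hr
Trapezoidal AUC_0→8.75 (oral solution):
  [0→0.5]: (0.0+59.8)/2 × 0.5 = 14.95
  [0.5→2.5]: (59.8+77.8)/2 × 2 = 137.6
  [2.5→2.75]: (77.8+74.1)/2 × 0.25 = 18.9875
  [2.75→5.75]: (74.1+35.9)/2 × 3 = 165.0
  [5.75→8.75]: (35.9+16.7)/2 × 3 = 78.9
  Sum = 415.4375 ng/mL·hr
oral solution tail: 16.7/0.256 = 65.234; AUC_ev,0→∞ = 415.4375 + 65.234 = 480.6715 ng/mL·hr
F = (AUC_ev/D_ev)/(AUC_iv/D_iv) = (480.6715/150)/(6987.666/100) = 3.20448/69.87666 = 0.0459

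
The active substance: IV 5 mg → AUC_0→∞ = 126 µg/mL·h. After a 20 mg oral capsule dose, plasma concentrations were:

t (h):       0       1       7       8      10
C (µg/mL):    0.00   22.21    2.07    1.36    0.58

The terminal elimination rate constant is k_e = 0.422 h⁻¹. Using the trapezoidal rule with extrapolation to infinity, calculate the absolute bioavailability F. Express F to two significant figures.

Trapezoidal AUC_0→10 (oral capsule):
  [0→1]: (0.00+22.21)/2 × 1 = 11.105
  [1→7]: (22.21+2.07)/2 × 6 = 72.84
  [7→8]: (2.07+1.36)/2 × 1 = 1.715
  [8→10]: (1.36+0.58)/2 × 2 = 1.94
  Sum = 87.6 µg/mL·h
Tail: C_last/k_e = 0.58/0.422 = 1.374
AUC_0→∞ (oral capsule) = 87.6 + 1.374 = 88.974 µg/mL·h
F = (AUC_ev/D_ev)/(AUC_iv/D_iv) = (88.974/20)/(126/5) = 4.4487/25.2 = 0.1765

F = 0.18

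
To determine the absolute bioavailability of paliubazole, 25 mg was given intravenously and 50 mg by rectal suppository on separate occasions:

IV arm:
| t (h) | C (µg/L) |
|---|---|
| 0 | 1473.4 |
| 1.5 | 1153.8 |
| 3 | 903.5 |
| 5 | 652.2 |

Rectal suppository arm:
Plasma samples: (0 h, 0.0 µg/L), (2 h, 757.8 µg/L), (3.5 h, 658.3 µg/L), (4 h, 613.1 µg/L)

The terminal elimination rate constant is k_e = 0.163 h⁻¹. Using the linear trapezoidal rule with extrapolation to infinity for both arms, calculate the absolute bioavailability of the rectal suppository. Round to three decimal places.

Trapezoidal AUC_0→5 (IV):
  [0→1.5]: (1473.4+1153.8)/2 × 1.5 = 1970.4
  [1.5→3]: (1153.8+903.5)/2 × 1.5 = 1542.975
  [3→5]: (903.5+652.2)/2 × 2 = 1555.7
  Sum = 5069.075 µg/L·h
IV tail: 652.2/0.163 = 4001.227; AUC_iv,0→∞ = 5069.075 + 4001.227 = 9070.302 µg/L·h
Trapezoidal AUC_0→4 (rectal suppository):
  [0→2]: (0.0+757.8)/2 × 2 = 757.8
  [2→3.5]: (757.8+658.3)/2 × 1.5 = 1062.075
  [3.5→4]: (658.3+613.1)/2 × 0.5 = 317.85
  Sum = 2137.725 µg/L·h
rectal suppository tail: 613.1/0.163 = 3761.350; AUC_ev,0→∞ = 2137.725 + 3761.350 = 5899.075 µg/L·h
F = (AUC_ev/D_ev)/(AUC_iv/D_iv) = (5899.075/50)/(9070.302/25) = 117.9815/362.81208 = 0.3252

F = 0.325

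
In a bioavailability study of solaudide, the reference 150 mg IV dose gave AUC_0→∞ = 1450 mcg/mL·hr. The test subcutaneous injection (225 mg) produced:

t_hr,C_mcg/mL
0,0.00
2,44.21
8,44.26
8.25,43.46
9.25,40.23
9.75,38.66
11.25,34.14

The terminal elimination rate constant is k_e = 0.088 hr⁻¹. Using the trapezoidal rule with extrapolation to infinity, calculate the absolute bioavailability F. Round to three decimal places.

F = 0.379

Trapezoidal AUC_0→11.25 (subcutaneous injection):
  [0→2]: (0.00+44.21)/2 × 2 = 44.21
  [2→8]: (44.21+44.26)/2 × 6 = 265.41
  [8→8.25]: (44.26+43.46)/2 × 0.25 = 10.965
  [8.25→9.25]: (43.46+40.23)/2 × 1 = 41.845
  [9.25→9.75]: (40.23+38.66)/2 × 0.5 = 19.7225
  [9.75→11.25]: (38.66+34.14)/2 × 1.5 = 54.6
  Sum = 436.7525 mcg/mL·hr
Tail: C_last/k_e = 34.14/0.088 = 387.955
AUC_0→∞ (subcutaneous injection) = 436.7525 + 387.955 = 824.7075 mcg/mL·hr
F = (AUC_ev/D_ev)/(AUC_iv/D_iv) = (824.7075/225)/(1450/150) = 3.66537/9.66667 = 0.3792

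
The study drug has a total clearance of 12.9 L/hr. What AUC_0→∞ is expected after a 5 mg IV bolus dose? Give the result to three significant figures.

AUC_0→∞ = Dose_iv / CL
        = 5 / 12.9 = 0.387597 mg/L·hr

AUC = 0.388 mg/L·hr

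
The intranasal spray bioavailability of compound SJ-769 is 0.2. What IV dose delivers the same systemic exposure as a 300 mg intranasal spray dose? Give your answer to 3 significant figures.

D_iv = 60.0 mg

Systemic exposure from an extravascular dose = F × D_ev, so the equivalent IV dose is F × D_ev.
D_iv = F × D_ev = 0.2 × 300 = 60 mg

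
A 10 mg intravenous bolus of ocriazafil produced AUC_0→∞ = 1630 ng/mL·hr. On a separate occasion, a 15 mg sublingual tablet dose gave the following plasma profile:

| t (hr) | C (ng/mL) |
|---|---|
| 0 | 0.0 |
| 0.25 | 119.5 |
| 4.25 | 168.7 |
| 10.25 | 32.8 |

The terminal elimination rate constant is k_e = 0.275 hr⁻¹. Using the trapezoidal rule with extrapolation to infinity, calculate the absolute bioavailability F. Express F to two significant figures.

Trapezoidal AUC_0→10.25 (sublingual tablet):
  [0→0.25]: (0.0+119.5)/2 × 0.25 = 14.9375
  [0.25→4.25]: (119.5+168.7)/2 × 4 = 576.4
  [4.25→10.25]: (168.7+32.8)/2 × 6 = 604.5
  Sum = 1195.8375 ng/mL·hr
Tail: C_last/k_e = 32.8/0.275 = 119.273
AUC_0→∞ (sublingual tablet) = 1195.8375 + 119.273 = 1315.1105 ng/mL·hr
F = (AUC_ev/D_ev)/(AUC_iv/D_iv) = (1315.1105/15)/(1630/10) = 87.674/163 = 0.5379

F = 0.54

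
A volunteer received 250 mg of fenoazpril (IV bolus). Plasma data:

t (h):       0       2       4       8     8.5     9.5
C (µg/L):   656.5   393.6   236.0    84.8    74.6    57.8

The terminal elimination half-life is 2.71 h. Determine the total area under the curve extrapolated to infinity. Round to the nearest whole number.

Trapezoidal AUC_0→9.5:
  [0→2]: (656.5+393.6)/2 × 2 = 1050.1
  [2→4]: (393.6+236.0)/2 × 2 = 629.6
  [4→8]: (236.0+84.8)/2 × 4 = 641.6
  [8→8.5]: (84.8+74.6)/2 × 0.5 = 39.85
  [8.5→9.5]: (74.6+57.8)/2 × 1 = 66.2
  Sum = 2427.35 µg/L·h
k_e = ln2 / t½ = 0.693147 / 2.71 = 0.2558 h^-1
Extrapolated tail: C_last / k_e = 57.8 / 0.2558 = 225.958
AUC_0→∞ = 2427.35 + 225.958 = 2653.308 µg/L·h

AUC = 2653 µg/L·h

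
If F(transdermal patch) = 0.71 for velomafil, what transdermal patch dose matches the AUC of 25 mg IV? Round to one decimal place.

D_transdermal = 35.2 mg

For equal systemic exposure: F × D_ev = D_iv
D_ev = D_iv / F = 25 / 0.71 = 35.2113 mg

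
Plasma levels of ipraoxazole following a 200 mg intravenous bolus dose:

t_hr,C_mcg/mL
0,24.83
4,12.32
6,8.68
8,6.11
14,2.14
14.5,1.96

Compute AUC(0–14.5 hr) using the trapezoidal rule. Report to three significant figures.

Trapezoidal AUC_0→14.5:
  [0→4]: (24.83+12.32)/2 × 4 = 74.3
  [4→6]: (12.32+8.68)/2 × 2 = 21.0
  [6→8]: (8.68+6.11)/2 × 2 = 14.79
  [8→14]: (6.11+2.14)/2 × 6 = 24.75
  [14→14.5]: (2.14+1.96)/2 × 0.5 = 1.025
  Sum = 135.865 mcg/mL·hr

AUC = 136 mcg/mL·hr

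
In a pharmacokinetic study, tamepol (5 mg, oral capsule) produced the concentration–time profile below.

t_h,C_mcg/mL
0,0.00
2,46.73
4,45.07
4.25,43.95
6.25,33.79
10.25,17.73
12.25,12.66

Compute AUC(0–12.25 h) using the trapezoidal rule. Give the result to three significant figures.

Trapezoidal AUC_0→12.25:
  [0→2]: (0.00+46.73)/2 × 2 = 46.73
  [2→4]: (46.73+45.07)/2 × 2 = 91.8
  [4→4.25]: (45.07+43.95)/2 × 0.25 = 11.1275
  [4.25→6.25]: (43.95+33.79)/2 × 2 = 77.74
  [6.25→10.25]: (33.79+17.73)/2 × 4 = 103.04
  [10.25→12.25]: (17.73+12.66)/2 × 2 = 30.39
  Sum = 360.8275 mcg/mL·h

AUC = 361 mcg/mL·h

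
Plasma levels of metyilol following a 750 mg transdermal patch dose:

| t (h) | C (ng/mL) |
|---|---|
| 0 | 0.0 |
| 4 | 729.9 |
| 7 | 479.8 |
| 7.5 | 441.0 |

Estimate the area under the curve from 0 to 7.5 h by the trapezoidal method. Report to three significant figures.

AUC = 3500 ng/mL·h

Trapezoidal AUC_0→7.5:
  [0→4]: (0.0+729.9)/2 × 4 = 1459.8
  [4→7]: (729.9+479.8)/2 × 3 = 1814.55
  [7→7.5]: (479.8+441.0)/2 × 0.5 = 230.2
  Sum = 3504.55 ng/mL·h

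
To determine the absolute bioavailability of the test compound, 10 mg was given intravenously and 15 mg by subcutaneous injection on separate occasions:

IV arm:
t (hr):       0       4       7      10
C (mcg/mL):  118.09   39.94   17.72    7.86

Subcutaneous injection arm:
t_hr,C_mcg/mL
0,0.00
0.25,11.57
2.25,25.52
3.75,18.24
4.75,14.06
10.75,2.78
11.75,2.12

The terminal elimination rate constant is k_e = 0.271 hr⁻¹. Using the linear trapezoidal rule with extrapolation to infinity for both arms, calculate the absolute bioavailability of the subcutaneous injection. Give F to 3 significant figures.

Trapezoidal AUC_0→10 (IV):
  [0→4]: (118.09+39.94)/2 × 4 = 316.06
  [4→7]: (39.94+17.72)/2 × 3 = 86.49
  [7→10]: (17.72+7.86)/2 × 3 = 38.37
  Sum = 440.92 mcg/mL·hr
IV tail: 7.86/0.271 = 29.004; AUC_iv,0→∞ = 440.92 + 29.004 = 469.924 mcg/mL·hr
Trapezoidal AUC_0→11.75 (subcutaneous injection):
  [0→0.25]: (0.00+11.57)/2 × 0.25 = 1.44625
  [0.25→2.25]: (11.57+25.52)/2 × 2 = 37.09
  [2.25→3.75]: (25.52+18.24)/2 × 1.5 = 32.82
  [3.75→4.75]: (18.24+14.06)/2 × 1 = 16.15
  [4.75→10.75]: (14.06+2.78)/2 × 6 = 50.52
  [10.75→11.75]: (2.78+2.12)/2 × 1 = 2.45
  Sum = 140.47625 mcg/mL·hr
subcutaneous injection tail: 2.12/0.271 = 7.823; AUC_ev,0→∞ = 140.47625 + 7.823 = 148.29925 mcg/mL·hr
F = (AUC_ev/D_ev)/(AUC_iv/D_iv) = (148.29925/15)/(469.924/10) = 9.88662/46.9924 = 0.2104

F = 0.210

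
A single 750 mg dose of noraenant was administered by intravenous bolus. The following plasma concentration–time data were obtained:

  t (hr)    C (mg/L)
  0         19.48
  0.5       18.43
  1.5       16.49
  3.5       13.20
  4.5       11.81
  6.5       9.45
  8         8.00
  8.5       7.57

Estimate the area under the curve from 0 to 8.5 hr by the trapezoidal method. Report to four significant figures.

AUC = 107.4 mg/L·hr

Trapezoidal AUC_0→8.5:
  [0→0.5]: (19.48+18.43)/2 × 0.5 = 9.4775
  [0.5→1.5]: (18.43+16.49)/2 × 1 = 17.46
  [1.5→3.5]: (16.49+13.20)/2 × 2 = 29.69
  [3.5→4.5]: (13.20+11.81)/2 × 1 = 12.505
  [4.5→6.5]: (11.81+9.45)/2 × 2 = 21.26
  [6.5→8]: (9.45+8.00)/2 × 1.5 = 13.0875
  [8→8.5]: (8.00+7.57)/2 × 0.5 = 3.8925
  Sum = 107.3725 mg/L·hr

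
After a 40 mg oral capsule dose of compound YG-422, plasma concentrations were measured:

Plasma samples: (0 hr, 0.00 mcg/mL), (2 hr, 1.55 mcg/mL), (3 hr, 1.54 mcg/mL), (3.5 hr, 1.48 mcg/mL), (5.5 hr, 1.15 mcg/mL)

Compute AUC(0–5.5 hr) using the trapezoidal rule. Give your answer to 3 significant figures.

AUC = 6.48 mcg/mL·hr

Trapezoidal AUC_0→5.5:
  [0→2]: (0.00+1.55)/2 × 2 = 1.55
  [2→3]: (1.55+1.54)/2 × 1 = 1.545
  [3→3.5]: (1.54+1.48)/2 × 0.5 = 0.755
  [3.5→5.5]: (1.48+1.15)/2 × 2 = 2.63
  Sum = 6.48 mcg/mL·hr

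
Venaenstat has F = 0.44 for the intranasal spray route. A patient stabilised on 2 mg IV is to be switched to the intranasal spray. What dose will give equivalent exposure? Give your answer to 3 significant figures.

D_intranasal = 4.55 mg

For equal systemic exposure: F × D_ev = D_iv
D_ev = D_iv / F = 2 / 0.44 = 4.54545 mg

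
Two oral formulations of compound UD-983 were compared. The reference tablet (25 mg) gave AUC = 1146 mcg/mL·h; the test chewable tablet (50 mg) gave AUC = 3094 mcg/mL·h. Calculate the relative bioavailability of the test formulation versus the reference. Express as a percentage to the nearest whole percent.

F_rel = 135%

F_rel = (AUC_test/D_test) / (AUC_ref/D_ref)
      = (3094/50) / (1146/25)
      = 61.88 / 45.84 = 1.3499 = 134.99%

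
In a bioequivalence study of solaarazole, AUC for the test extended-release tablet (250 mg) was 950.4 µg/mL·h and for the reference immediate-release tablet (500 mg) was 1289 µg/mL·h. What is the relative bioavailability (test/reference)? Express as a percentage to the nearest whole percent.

F_rel = (AUC_test/D_test) / (AUC_ref/D_ref)
      = (950.4/250) / (1289/500)
      = 3.8016 / 2.578 = 1.4746 = 147.46%

F_rel = 147%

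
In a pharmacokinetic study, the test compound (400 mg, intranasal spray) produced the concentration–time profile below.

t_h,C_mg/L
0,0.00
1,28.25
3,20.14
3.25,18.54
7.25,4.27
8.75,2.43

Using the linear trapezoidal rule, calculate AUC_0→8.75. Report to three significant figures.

AUC = 118 mg/L·h

Trapezoidal AUC_0→8.75:
  [0→1]: (0.00+28.25)/2 × 1 = 14.125
  [1→3]: (28.25+20.14)/2 × 2 = 48.39
  [3→3.25]: (20.14+18.54)/2 × 0.25 = 4.835
  [3.25→7.25]: (18.54+4.27)/2 × 4 = 45.62
  [7.25→8.75]: (4.27+2.43)/2 × 1.5 = 5.025
  Sum = 117.995 mg/L·h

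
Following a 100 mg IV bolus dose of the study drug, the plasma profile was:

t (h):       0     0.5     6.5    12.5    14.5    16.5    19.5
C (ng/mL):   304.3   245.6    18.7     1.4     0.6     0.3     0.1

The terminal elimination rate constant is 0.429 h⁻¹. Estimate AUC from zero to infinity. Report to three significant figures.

AUC = 994 ng/mL·h

Trapezoidal AUC_0→19.5:
  [0→0.5]: (304.3+245.6)/2 × 0.5 = 137.475
  [0.5→6.5]: (245.6+18.7)/2 × 6 = 792.9
  [6.5→12.5]: (18.7+1.4)/2 × 6 = 60.3
  [12.5→14.5]: (1.4+0.6)/2 × 2 = 2.0
  [14.5→16.5]: (0.6+0.3)/2 × 2 = 0.9
  [16.5→19.5]: (0.3+0.1)/2 × 3 = 0.6
  Sum = 994.175 ng/mL·h
Extrapolated tail: C_last / k_e = 0.1 / 0.429 = 0.233
AUC_0→∞ = 994.175 + 0.233 = 994.408 ng/mL·h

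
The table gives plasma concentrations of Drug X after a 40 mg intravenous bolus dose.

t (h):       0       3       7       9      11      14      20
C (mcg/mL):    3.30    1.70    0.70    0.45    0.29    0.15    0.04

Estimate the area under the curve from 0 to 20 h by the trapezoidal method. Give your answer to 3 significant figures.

AUC = 15.4 mcg/mL·h

Trapezoidal AUC_0→20:
  [0→3]: (3.30+1.70)/2 × 3 = 7.5
  [3→7]: (1.70+0.70)/2 × 4 = 4.8
  [7→9]: (0.70+0.45)/2 × 2 = 1.15
  [9→11]: (0.45+0.29)/2 × 2 = 0.74
  [11→14]: (0.29+0.15)/2 × 3 = 0.66
  [14→20]: (0.15+0.04)/2 × 6 = 0.57
  Sum = 15.42 mcg/mL·h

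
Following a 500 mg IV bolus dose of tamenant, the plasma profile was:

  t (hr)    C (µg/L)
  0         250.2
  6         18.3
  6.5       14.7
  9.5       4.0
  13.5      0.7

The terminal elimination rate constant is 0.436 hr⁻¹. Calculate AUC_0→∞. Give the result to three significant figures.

AUC = 853 µg/L·hr

Trapezoidal AUC_0→13.5:
  [0→6]: (250.2+18.3)/2 × 6 = 805.5
  [6→6.5]: (18.3+14.7)/2 × 0.5 = 8.25
  [6.5→9.5]: (14.7+4.0)/2 × 3 = 28.05
  [9.5→13.5]: (4.0+0.7)/2 × 4 = 9.4
  Sum = 851.2 µg/L·hr
Extrapolated tail: C_last / k_e = 0.7 / 0.436 = 1.606
AUC_0→∞ = 851.2 + 1.606 = 852.806 µg/L·hr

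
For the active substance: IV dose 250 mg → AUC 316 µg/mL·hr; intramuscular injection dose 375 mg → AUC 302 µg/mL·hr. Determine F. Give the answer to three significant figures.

F = (AUC_ev / D_ev) / (AUC_iv / D_iv)
  = (302/375) / (316/250)
  = 0.805333 / 1.264 = 0.6371

F = 0.637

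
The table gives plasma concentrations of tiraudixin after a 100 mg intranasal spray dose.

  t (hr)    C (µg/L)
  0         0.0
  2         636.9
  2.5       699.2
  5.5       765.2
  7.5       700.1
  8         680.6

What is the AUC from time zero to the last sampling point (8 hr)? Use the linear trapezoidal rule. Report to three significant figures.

Trapezoidal AUC_0→8:
  [0→2]: (0.0+636.9)/2 × 2 = 636.9
  [2→2.5]: (636.9+699.2)/2 × 0.5 = 334.025
  [2.5→5.5]: (699.2+765.2)/2 × 3 = 2196.6
  [5.5→7.5]: (765.2+700.1)/2 × 2 = 1465.3
  [7.5→8]: (700.1+680.6)/2 × 0.5 = 345.175
  Sum = 4978.0 µg/L·hr

AUC = 4980 µg/L·hr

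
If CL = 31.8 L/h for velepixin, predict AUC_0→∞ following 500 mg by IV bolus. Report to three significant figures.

AUC_0→∞ = Dose_iv / CL
        = 500 / 31.8 = 15.7233 mg/L·h

AUC = 15.7 mg/L·h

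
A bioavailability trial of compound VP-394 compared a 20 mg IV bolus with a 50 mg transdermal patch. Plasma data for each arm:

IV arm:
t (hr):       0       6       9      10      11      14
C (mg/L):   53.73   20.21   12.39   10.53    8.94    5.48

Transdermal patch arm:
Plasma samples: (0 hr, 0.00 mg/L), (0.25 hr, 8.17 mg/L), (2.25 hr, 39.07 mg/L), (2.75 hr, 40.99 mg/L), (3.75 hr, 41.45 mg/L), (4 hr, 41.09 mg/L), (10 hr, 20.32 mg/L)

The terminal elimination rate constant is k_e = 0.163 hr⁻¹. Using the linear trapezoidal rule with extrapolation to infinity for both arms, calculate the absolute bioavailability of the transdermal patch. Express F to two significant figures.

Trapezoidal AUC_0→14 (IV):
  [0→6]: (53.73+20.21)/2 × 6 = 221.82
  [6→9]: (20.21+12.39)/2 × 3 = 48.9
  [9→10]: (12.39+10.53)/2 × 1 = 11.46
  [10→11]: (10.53+8.94)/2 × 1 = 9.735
  [11→14]: (8.94+5.48)/2 × 3 = 21.63
  Sum = 313.545 mg/L·hr
IV tail: 5.48/0.163 = 33.620; AUC_iv,0→∞ = 313.545 + 33.620 = 347.165 mg/L·hr
Trapezoidal AUC_0→10 (transdermal patch):
  [0→0.25]: (0.00+8.17)/2 × 0.25 = 1.02125
  [0.25→2.25]: (8.17+39.07)/2 × 2 = 47.24
  [2.25→2.75]: (39.07+40.99)/2 × 0.5 = 20.015
  [2.75→3.75]: (40.99+41.45)/2 × 1 = 41.22
  [3.75→4]: (41.45+41.09)/2 × 0.25 = 10.3175
  [4→10]: (41.09+20.32)/2 × 6 = 184.23
  Sum = 304.04375 mg/L·hr
transdermal patch tail: 20.32/0.163 = 124.663; AUC_ev,0→∞ = 304.04375 + 124.663 = 428.70675 mg/L·hr
F = (AUC_ev/D_ev)/(AUC_iv/D_iv) = (428.70675/50)/(347.165/20) = 8.574135/17.35825 = 0.4940

F = 0.49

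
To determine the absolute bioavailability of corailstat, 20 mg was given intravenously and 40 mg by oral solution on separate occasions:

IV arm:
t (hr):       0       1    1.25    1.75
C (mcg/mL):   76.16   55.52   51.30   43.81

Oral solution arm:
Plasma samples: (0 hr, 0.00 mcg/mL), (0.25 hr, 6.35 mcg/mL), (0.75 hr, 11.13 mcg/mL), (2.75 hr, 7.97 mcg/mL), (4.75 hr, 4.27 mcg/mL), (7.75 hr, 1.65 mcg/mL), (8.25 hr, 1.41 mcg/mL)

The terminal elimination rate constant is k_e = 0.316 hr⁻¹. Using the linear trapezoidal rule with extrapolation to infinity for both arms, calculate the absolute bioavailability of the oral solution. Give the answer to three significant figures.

Trapezoidal AUC_0→1.75 (IV):
  [0→1]: (76.16+55.52)/2 × 1 = 65.84
  [1→1.25]: (55.52+51.30)/2 × 0.25 = 13.3525
  [1.25→1.75]: (51.30+43.81)/2 × 0.5 = 23.7775
  Sum = 102.97 mcg/mL·hr
IV tail: 43.81/0.316 = 138.639; AUC_iv,0→∞ = 102.97 + 138.639 = 241.609 mcg/mL·hr
Trapezoidal AUC_0→8.25 (oral solution):
  [0→0.25]: (0.00+6.35)/2 × 0.25 = 0.79375
  [0.25→0.75]: (6.35+11.13)/2 × 0.5 = 4.37
  [0.75→2.75]: (11.13+7.97)/2 × 2 = 19.1
  [2.75→4.75]: (7.97+4.27)/2 × 2 = 12.24
  [4.75→7.75]: (4.27+1.65)/2 × 3 = 8.88
  [7.75→8.25]: (1.65+1.41)/2 × 0.5 = 0.765
  Sum = 46.14875 mcg/mL·hr
oral solution tail: 1.41/0.316 = 4.462; AUC_ev,0→∞ = 46.14875 + 4.462 = 50.61075 mcg/mL·hr
F = (AUC_ev/D_ev)/(AUC_iv/D_iv) = (50.61075/40)/(241.609/20) = 1.26527/12.08045 = 0.1047

F = 0.105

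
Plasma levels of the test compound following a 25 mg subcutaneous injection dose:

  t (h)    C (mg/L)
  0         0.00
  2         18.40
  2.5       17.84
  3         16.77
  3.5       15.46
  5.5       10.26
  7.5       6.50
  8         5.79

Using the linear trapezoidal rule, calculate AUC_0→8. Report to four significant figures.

AUC = 89.72 mg/L·h

Trapezoidal AUC_0→8:
  [0→2]: (0.00+18.40)/2 × 2 = 18.4
  [2→2.5]: (18.40+17.84)/2 × 0.5 = 9.06
  [2.5→3]: (17.84+16.77)/2 × 0.5 = 8.6525
  [3→3.5]: (16.77+15.46)/2 × 0.5 = 8.0575
  [3.5→5.5]: (15.46+10.26)/2 × 2 = 25.72
  [5.5→7.5]: (10.26+6.50)/2 × 2 = 16.76
  [7.5→8]: (6.50+5.79)/2 × 0.5 = 3.0725
  Sum = 89.7225 mg/L·h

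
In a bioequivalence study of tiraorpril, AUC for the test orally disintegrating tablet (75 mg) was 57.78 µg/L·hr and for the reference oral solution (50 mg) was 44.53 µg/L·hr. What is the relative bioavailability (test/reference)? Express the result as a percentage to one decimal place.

F_rel = 86.5%

F_rel = (AUC_test/D_test) / (AUC_ref/D_ref)
      = (57.78/75) / (44.53/50)
      = 0.7704 / 0.8906 = 0.8650 = 86.50%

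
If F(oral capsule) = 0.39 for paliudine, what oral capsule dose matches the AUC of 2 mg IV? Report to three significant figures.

D_oral = 5.13 mg

For equal systemic exposure: F × D_ev = D_iv
D_ev = D_iv / F = 2 / 0.39 = 5.12821 mg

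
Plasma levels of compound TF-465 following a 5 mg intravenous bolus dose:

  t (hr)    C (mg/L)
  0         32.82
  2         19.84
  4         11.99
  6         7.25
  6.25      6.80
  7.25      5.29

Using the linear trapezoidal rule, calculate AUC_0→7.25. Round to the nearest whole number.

AUC = 112 mg/L·hr

Trapezoidal AUC_0→7.25:
  [0→2]: (32.82+19.84)/2 × 2 = 52.66
  [2→4]: (19.84+11.99)/2 × 2 = 31.83
  [4→6]: (11.99+7.25)/2 × 2 = 19.24
  [6→6.25]: (7.25+6.80)/2 × 0.25 = 1.75625
  [6.25→7.25]: (6.80+5.29)/2 × 1 = 6.045
  Sum = 111.53125 mg/L·hr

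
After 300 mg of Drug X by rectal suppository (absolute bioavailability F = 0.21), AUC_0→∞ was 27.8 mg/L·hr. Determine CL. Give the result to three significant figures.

CL = F × Dose / AUC_0→∞
   = 0.21 × 300 / 27.8 = 2.26619 L/hr

CL = 2.27 L/hr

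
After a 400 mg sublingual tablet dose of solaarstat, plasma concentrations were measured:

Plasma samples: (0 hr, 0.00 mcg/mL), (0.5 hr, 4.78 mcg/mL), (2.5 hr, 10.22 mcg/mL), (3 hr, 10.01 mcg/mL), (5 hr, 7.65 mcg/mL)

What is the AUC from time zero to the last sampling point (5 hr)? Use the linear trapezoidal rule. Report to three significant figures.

Trapezoidal AUC_0→5:
  [0→0.5]: (0.00+4.78)/2 × 0.5 = 1.195
  [0.5→2.5]: (4.78+10.22)/2 × 2 = 15.0
  [2.5→3]: (10.22+10.01)/2 × 0.5 = 5.0575
  [3→5]: (10.01+7.65)/2 × 2 = 17.66
  Sum = 38.9125 mcg/mL·hr

AUC = 38.9 mcg/mL·hr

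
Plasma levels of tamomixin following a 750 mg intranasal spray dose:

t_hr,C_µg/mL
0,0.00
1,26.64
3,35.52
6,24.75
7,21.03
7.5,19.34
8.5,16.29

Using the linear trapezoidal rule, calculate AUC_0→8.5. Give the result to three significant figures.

AUC = 217 µg/mL·hr

Trapezoidal AUC_0→8.5:
  [0→1]: (0.00+26.64)/2 × 1 = 13.32
  [1→3]: (26.64+35.52)/2 × 2 = 62.16
  [3→6]: (35.52+24.75)/2 × 3 = 90.405
  [6→7]: (24.75+21.03)/2 × 1 = 22.89
  [7→7.5]: (21.03+19.34)/2 × 0.5 = 10.0925
  [7.5→8.5]: (19.34+16.29)/2 × 1 = 17.815
  Sum = 216.6825 µg/mL·hr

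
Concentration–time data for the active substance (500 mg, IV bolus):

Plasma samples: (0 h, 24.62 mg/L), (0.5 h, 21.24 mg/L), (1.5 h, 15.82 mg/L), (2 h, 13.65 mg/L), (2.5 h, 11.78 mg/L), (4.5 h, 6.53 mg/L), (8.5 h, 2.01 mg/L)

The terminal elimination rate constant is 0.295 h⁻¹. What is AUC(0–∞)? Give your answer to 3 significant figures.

AUC = 85.9 mg/L·h

Trapezoidal AUC_0→8.5:
  [0→0.5]: (24.62+21.24)/2 × 0.5 = 11.465
  [0.5→1.5]: (21.24+15.82)/2 × 1 = 18.53
  [1.5→2]: (15.82+13.65)/2 × 0.5 = 7.3675
  [2→2.5]: (13.65+11.78)/2 × 0.5 = 6.3575
  [2.5→4.5]: (11.78+6.53)/2 × 2 = 18.31
  [4.5→8.5]: (6.53+2.01)/2 × 4 = 17.08
  Sum = 79.11 mg/L·h
Extrapolated tail: C_last / k_e = 2.01 / 0.295 = 6.814
AUC_0→∞ = 79.11 + 6.814 = 85.924 mg/L·h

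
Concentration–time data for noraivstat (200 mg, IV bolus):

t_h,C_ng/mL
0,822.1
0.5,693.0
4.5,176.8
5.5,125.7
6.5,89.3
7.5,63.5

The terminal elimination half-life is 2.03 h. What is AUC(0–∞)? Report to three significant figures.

Trapezoidal AUC_0→7.5:
  [0→0.5]: (822.1+693.0)/2 × 0.5 = 378.775
  [0.5→4.5]: (693.0+176.8)/2 × 4 = 1739.6
  [4.5→5.5]: (176.8+125.7)/2 × 1 = 151.25
  [5.5→6.5]: (125.7+89.3)/2 × 1 = 107.5
  [6.5→7.5]: (89.3+63.5)/2 × 1 = 76.4
  Sum = 2453.525 ng/mL·h
k_e = ln2 / t½ = 0.693147 / 2.03 = 0.3415 h^-1
Extrapolated tail: C_last / k_e = 63.5 / 0.3415 = 185.944
AUC_0→∞ = 2453.525 + 185.944 = 2639.469 ng/mL·h

AUC = 2640 ng/mL·h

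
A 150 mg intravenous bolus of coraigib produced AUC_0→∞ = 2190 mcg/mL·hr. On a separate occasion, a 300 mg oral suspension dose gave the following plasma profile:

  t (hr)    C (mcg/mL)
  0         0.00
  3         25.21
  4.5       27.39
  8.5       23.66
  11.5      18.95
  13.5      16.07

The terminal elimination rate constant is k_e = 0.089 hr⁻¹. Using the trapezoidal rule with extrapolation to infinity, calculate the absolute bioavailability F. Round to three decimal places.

Trapezoidal AUC_0→13.5 (oral suspension):
  [0→3]: (0.00+25.21)/2 × 3 = 37.815
  [3→4.5]: (25.21+27.39)/2 × 1.5 = 39.45
  [4.5→8.5]: (27.39+23.66)/2 × 4 = 102.1
  [8.5→11.5]: (23.66+18.95)/2 × 3 = 63.915
  [11.5→13.5]: (18.95+16.07)/2 × 2 = 35.02
  Sum = 278.3 mcg/mL·hr
Tail: C_last/k_e = 16.07/0.089 = 180.562
AUC_0→∞ (oral suspension) = 278.3 + 180.562 = 458.862 mcg/mL·hr
F = (AUC_ev/D_ev)/(AUC_iv/D_iv) = (458.862/300)/(2190/150) = 1.52954/14.6 = 0.1048

F = 0.105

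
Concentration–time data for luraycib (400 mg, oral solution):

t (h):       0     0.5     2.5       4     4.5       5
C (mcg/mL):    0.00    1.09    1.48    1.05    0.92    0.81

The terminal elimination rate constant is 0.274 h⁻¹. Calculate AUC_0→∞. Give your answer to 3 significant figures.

AUC = 8.62 mcg/mL·h

Trapezoidal AUC_0→5:
  [0→0.5]: (0.00+1.09)/2 × 0.5 = 0.2725
  [0.5→2.5]: (1.09+1.48)/2 × 2 = 2.57
  [2.5→4]: (1.48+1.05)/2 × 1.5 = 1.8975
  [4→4.5]: (1.05+0.92)/2 × 0.5 = 0.4925
  [4.5→5]: (0.92+0.81)/2 × 0.5 = 0.4325
  Sum = 5.665 mcg/mL·h
Extrapolated tail: C_last / k_e = 0.81 / 0.274 = 2.956
AUC_0→∞ = 5.665 + 2.956 = 8.621 mcg/mL·h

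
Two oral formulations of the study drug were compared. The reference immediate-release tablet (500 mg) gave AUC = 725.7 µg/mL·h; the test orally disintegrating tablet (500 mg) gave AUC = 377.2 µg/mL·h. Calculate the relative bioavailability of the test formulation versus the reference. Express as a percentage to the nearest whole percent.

F_rel = (AUC_test/D_test) / (AUC_ref/D_ref)
      = (377.2/500) / (725.7/500)
      = 0.7544 / 1.4514 = 0.5198 = 51.98%

F_rel = 52%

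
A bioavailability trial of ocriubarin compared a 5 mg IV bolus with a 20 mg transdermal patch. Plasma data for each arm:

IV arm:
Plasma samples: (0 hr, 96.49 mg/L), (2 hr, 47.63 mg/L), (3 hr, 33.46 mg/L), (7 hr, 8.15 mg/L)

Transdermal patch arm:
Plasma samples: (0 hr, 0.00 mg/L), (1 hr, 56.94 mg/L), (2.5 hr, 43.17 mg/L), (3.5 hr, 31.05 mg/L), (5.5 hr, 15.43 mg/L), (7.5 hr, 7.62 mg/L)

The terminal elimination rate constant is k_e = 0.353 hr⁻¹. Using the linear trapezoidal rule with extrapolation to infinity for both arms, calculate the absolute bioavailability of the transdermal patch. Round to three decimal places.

Trapezoidal AUC_0→7 (IV):
  [0→2]: (96.49+47.63)/2 × 2 = 144.12
  [2→3]: (47.63+33.46)/2 × 1 = 40.545
  [3→7]: (33.46+8.15)/2 × 4 = 83.22
  Sum = 267.885 mg/L·hr
IV tail: 8.15/0.353 = 23.088; AUC_iv,0→∞ = 267.885 + 23.088 = 290.973 mg/L·hr
Trapezoidal AUC_0→7.5 (transdermal patch):
  [0→1]: (0.00+56.94)/2 × 1 = 28.47
  [1→2.5]: (56.94+43.17)/2 × 1.5 = 75.0825
  [2.5→3.5]: (43.17+31.05)/2 × 1 = 37.11
  [3.5→5.5]: (31.05+15.43)/2 × 2 = 46.48
  [5.5→7.5]: (15.43+7.62)/2 × 2 = 23.05
  Sum = 210.1925 mg/L·hr
transdermal patch tail: 7.62/0.353 = 21.586; AUC_ev,0→∞ = 210.1925 + 21.586 = 231.7785 mg/L·hr
F = (AUC_ev/D_ev)/(AUC_iv/D_iv) = (231.7785/20)/(290.973/5) = 11.588925/58.1946 = 0.1991

F = 0.199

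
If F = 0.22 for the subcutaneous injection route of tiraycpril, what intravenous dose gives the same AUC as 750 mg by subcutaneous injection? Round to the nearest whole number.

D_iv = 165 mg

Systemic exposure from an extravascular dose = F × D_ev, so the equivalent IV dose is F × D_ev.
D_iv = F × D_ev = 0.22 × 750 = 165 mg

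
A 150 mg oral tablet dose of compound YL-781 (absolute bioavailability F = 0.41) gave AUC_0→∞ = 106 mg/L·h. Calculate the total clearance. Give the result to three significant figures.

CL = F × Dose / AUC_0→∞
   = 0.41 × 150 / 106 = 0.580189 L/h

CL = 0.580 L/h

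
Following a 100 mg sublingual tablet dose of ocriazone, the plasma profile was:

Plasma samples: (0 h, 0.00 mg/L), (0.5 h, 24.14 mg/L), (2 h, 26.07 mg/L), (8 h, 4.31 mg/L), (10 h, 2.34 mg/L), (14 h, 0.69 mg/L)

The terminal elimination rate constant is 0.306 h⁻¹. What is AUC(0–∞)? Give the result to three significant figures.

AUC = 150 mg/L·h

Trapezoidal AUC_0→14:
  [0→0.5]: (0.00+24.14)/2 × 0.5 = 6.035
  [0.5→2]: (24.14+26.07)/2 × 1.5 = 37.6575
  [2→8]: (26.07+4.31)/2 × 6 = 91.14
  [8→10]: (4.31+2.34)/2 × 2 = 6.65
  [10→14]: (2.34+0.69)/2 × 4 = 6.06
  Sum = 147.5425 mg/L·h
Extrapolated tail: C_last / k_e = 0.69 / 0.306 = 2.255
AUC_0→∞ = 147.5425 + 2.255 = 149.7975 mg/L·h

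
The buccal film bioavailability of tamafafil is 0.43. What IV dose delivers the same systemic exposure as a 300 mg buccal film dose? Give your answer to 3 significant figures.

Systemic exposure from an extravascular dose = F × D_ev, so the equivalent IV dose is F × D_ev.
D_iv = F × D_ev = 0.43 × 300 = 129 mg

D_iv = 129 mg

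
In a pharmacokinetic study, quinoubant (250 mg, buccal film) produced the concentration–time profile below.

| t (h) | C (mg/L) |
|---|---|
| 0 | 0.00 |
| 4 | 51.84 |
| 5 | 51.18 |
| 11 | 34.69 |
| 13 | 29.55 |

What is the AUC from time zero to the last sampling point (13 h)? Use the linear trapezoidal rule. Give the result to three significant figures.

AUC = 477 mg/L·h

Trapezoidal AUC_0→13:
  [0→4]: (0.00+51.84)/2 × 4 = 103.68
  [4→5]: (51.84+51.18)/2 × 1 = 51.51
  [5→11]: (51.18+34.69)/2 × 6 = 257.61
  [11→13]: (34.69+29.55)/2 × 2 = 64.24
  Sum = 477.04 mg/L·h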